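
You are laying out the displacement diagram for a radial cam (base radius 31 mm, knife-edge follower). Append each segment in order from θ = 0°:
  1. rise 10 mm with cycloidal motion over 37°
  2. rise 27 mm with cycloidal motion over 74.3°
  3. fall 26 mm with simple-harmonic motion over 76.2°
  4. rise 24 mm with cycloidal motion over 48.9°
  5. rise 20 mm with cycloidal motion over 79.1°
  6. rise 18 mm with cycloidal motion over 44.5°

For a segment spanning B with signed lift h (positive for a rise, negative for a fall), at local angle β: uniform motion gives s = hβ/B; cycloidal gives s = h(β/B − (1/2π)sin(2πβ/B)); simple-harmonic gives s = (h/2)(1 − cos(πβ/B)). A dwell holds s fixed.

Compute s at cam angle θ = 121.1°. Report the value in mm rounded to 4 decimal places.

seg 1 [0°–37°] cycloidal, h=10: full span → s += 10 → s = 10.0000
seg 2 [37°–111.3°] cycloidal, h=27: full span → s += 27 → s = 37.0000
seg 3 [111.3°–187.5°] simple-harmonic, h=-26: θ=121.1° here. β=9.8, B=76.2. -26/2·(1 − cos(π·0.1286)) = -1.0467 → s = 35.9533

35.9533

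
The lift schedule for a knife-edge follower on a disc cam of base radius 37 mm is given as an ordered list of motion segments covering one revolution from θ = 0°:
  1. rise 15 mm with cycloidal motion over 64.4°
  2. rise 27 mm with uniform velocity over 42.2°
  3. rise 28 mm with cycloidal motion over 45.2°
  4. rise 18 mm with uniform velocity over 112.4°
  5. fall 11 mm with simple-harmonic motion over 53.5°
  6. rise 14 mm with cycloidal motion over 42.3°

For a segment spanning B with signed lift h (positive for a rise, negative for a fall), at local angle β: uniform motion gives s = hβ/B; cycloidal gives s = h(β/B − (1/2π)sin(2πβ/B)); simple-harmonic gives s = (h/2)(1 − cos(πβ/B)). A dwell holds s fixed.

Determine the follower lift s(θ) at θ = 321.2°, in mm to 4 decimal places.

seg 1 [0°–64.4°] cycloidal, h=15: full span → s += 15 → s = 15.0000
seg 2 [64.4°–106.6°] uniform, h=27: full span → s += 27 → s = 42.0000
seg 3 [106.6°–151.8°] cycloidal, h=28: full span → s += 28 → s = 70.0000
seg 4 [151.8°–264.2°] uniform, h=18: full span → s += 18 → s = 88.0000
seg 5 [264.2°–317.7°] simple-harmonic, h=-11: full span → s += -11 → s = 77.0000
seg 6 [317.7°–360°] cycloidal, h=14: θ=321.2° here. β=3.5, B=42.3. 14·(0.0827 − sin(2π·0.0827)/(2π)) = 0.0515 → s = 77.0515

77.0515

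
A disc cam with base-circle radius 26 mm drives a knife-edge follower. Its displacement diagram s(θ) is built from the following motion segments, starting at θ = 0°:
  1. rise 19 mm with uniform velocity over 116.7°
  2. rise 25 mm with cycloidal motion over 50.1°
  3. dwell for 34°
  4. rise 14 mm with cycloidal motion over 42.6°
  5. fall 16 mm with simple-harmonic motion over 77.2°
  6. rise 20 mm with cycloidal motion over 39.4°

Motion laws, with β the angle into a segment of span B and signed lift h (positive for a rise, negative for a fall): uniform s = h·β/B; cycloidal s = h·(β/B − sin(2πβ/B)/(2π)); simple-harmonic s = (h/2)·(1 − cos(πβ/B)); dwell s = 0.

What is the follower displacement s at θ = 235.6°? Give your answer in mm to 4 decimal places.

seg 1 [0°–116.7°] uniform, h=19: full span → s += 19 → s = 19.0000
seg 2 [116.7°–166.8°] cycloidal, h=25: full span → s += 25 → s = 44.0000
seg 3 [166.8°–200.8°] dwell: s stays 44.0000
seg 4 [200.8°–243.4°] cycloidal, h=14: θ=235.6° here. β=34.8, B=42.6. 14·(0.8169 − sin(2π·0.8169)/(2π)) = 13.4708 → s = 57.4708

57.4708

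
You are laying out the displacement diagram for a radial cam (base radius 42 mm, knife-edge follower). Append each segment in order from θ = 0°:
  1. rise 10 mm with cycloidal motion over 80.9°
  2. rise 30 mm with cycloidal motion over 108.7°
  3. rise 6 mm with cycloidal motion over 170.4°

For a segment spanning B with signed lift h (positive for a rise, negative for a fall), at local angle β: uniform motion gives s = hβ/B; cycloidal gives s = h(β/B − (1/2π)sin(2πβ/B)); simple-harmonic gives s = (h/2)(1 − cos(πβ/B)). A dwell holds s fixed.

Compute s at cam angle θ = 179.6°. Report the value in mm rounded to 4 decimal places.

seg 1 [0°–80.9°] cycloidal, h=10: full span → s += 10 → s = 10.0000
seg 2 [80.9°–189.6°] cycloidal, h=30: θ=179.6° here. β=98.7, B=108.7. 30·(0.9080 − sin(2π·0.9080)/(2π)) = 29.8489 → s = 39.8489

39.8489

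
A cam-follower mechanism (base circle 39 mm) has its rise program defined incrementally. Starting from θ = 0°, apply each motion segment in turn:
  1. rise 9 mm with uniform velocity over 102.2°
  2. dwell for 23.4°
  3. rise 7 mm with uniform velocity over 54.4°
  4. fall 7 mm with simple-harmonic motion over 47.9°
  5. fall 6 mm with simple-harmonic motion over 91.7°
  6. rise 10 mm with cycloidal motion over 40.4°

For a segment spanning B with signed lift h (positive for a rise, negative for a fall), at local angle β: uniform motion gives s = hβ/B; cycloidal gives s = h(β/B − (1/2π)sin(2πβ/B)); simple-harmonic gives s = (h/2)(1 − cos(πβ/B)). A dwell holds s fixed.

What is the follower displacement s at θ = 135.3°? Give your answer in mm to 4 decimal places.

seg 1 [0°–102.2°] uniform, h=9: full span → s += 9 → s = 9.0000
seg 2 [102.2°–125.6°] dwell: s stays 9.0000
seg 3 [125.6°–180°] uniform, h=7: θ=135.3° here. β=9.7, B=54.4. 7·9.7/54.4 = 1.2482 → s = 10.2482

10.2482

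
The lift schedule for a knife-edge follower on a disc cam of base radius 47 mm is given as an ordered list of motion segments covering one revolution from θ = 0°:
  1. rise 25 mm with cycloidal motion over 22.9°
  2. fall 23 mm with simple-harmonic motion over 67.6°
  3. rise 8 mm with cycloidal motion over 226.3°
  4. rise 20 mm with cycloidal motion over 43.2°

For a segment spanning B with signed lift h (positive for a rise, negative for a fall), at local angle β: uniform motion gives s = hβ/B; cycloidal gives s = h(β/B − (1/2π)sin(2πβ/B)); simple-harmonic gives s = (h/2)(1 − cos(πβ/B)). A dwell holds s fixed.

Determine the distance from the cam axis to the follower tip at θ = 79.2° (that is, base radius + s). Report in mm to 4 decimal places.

seg 1 [0°–22.9°] cycloidal, h=25: full span → s += 25 → s = 25.0000
seg 2 [22.9°–90.5°] simple-harmonic, h=-23: θ=79.2° here. β=56.3, B=67.6. -23/2·(1 − cos(π·0.8328)) = -21.4504 → s = 3.5496
radial distance = base radius + s = 47 + 3.5496 = 50.5496

50.5496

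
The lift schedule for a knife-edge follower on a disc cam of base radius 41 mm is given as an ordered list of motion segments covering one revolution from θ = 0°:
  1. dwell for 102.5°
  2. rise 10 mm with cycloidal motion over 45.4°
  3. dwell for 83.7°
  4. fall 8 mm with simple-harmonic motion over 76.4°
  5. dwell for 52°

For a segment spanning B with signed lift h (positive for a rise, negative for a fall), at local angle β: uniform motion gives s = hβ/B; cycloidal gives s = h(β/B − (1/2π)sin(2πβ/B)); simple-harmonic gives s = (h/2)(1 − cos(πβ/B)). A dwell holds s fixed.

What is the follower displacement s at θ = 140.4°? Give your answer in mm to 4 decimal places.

seg 1 [0°–102.5°] dwell: s stays 0.0000
seg 2 [102.5°–147.9°] cycloidal, h=10: θ=140.4° here. β=37.9, B=45.4. 10·(0.8348 − sin(2π·0.8348)/(2π)) = 9.7189 → s = 9.7189

9.7189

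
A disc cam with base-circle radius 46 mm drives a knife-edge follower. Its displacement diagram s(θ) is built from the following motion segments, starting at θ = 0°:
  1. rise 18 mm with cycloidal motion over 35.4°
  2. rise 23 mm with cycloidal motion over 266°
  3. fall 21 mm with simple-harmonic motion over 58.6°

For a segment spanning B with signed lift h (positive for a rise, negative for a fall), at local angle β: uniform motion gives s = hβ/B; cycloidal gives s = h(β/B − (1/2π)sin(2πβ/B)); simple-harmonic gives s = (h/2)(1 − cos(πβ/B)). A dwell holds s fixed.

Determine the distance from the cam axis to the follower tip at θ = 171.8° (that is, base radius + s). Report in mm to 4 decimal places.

seg 1 [0°–35.4°] cycloidal, h=18: full span → s += 18 → s = 18.0000
seg 2 [35.4°–301.4°] cycloidal, h=23: θ=171.8° here. β=136.4, B=266. 23·(0.5128 − sin(2π·0.5128)/(2π)) = 12.0877 → s = 30.0877
radial distance = base radius + s = 46 + 30.0877 = 76.0877

76.0877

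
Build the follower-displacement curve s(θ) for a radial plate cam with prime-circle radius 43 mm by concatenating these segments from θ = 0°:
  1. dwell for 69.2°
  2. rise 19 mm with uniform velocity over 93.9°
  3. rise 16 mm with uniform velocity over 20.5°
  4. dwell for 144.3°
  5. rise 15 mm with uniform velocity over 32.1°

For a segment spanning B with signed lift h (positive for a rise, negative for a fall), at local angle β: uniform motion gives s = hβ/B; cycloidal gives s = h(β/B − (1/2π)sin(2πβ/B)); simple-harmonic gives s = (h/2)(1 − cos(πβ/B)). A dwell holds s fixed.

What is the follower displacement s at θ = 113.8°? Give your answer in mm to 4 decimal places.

seg 1 [0°–69.2°] dwell: s stays 0.0000
seg 2 [69.2°–163.1°] uniform, h=19: θ=113.8° here. β=44.6, B=93.9. 19·44.6/93.9 = 9.0245 → s = 9.0245

9.0245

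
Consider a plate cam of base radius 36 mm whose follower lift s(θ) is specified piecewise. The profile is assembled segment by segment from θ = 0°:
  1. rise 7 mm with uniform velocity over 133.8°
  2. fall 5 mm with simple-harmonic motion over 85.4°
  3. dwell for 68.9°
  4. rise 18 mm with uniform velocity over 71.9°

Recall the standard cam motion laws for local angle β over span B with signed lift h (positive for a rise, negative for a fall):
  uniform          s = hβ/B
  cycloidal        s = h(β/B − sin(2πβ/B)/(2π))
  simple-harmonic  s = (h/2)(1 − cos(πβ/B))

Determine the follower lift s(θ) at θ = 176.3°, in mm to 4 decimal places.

seg 1 [0°–133.8°] uniform, h=7: full span → s += 7 → s = 7.0000
seg 2 [133.8°–219.2°] simple-harmonic, h=-5: θ=176.3° here. β=42.5, B=85.4. -5/2·(1 − cos(π·0.4977)) = -2.4816 → s = 4.5184

4.5184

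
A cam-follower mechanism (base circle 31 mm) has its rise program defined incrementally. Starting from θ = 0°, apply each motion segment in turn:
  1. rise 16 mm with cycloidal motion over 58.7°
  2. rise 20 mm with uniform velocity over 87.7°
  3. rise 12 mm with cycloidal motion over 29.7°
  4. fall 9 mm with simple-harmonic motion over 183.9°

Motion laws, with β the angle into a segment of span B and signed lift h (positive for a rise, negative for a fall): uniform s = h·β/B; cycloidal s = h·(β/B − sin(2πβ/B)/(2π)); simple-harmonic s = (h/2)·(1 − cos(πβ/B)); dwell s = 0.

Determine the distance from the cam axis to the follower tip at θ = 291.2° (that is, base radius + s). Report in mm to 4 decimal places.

seg 1 [0°–58.7°] cycloidal, h=16: full span → s += 16 → s = 16.0000
seg 2 [58.7°–146.4°] uniform, h=20: full span → s += 20 → s = 36.0000
seg 3 [146.4°–176.1°] cycloidal, h=12: full span → s += 12 → s = 48.0000
seg 4 [176.1°–360°] simple-harmonic, h=-9: θ=291.2° here. β=115.1, B=183.9. -9/2·(1 − cos(π·0.6259)) = -6.2336 → s = 41.7664
radial distance = base radius + s = 31 + 41.7664 = 72.7664

72.7664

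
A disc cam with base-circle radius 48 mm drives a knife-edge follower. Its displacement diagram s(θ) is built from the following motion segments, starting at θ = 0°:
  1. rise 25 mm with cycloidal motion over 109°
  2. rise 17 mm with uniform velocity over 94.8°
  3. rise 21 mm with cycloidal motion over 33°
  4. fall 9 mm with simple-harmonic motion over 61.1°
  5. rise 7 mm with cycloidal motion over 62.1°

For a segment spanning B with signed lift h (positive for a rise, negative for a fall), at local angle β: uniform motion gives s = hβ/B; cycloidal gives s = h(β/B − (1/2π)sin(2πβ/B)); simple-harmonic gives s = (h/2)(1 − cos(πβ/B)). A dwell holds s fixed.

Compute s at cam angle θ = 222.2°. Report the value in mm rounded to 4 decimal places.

seg 1 [0°–109°] cycloidal, h=25: full span → s += 25 → s = 25.0000
seg 2 [109°–203.8°] uniform, h=17: full span → s += 17 → s = 42.0000
seg 3 [203.8°–236.8°] cycloidal, h=21: θ=222.2° here. β=18.4, B=33. 21·(0.5576 − sin(2π·0.5576)/(2π)) = 12.8920 → s = 54.8920

54.8920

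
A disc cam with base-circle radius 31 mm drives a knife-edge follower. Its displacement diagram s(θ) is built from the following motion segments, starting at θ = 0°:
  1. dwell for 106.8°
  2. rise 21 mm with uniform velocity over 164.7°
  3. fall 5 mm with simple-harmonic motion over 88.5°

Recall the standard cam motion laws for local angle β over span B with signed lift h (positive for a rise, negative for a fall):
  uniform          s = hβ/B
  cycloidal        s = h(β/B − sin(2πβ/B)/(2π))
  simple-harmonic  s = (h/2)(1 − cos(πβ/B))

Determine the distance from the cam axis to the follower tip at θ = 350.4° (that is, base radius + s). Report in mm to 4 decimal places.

seg 1 [0°–106.8°] dwell: s stays 0.0000
seg 2 [106.8°–271.5°] uniform, h=21: full span → s += 21 → s = 21.0000
seg 3 [271.5°–360°] simple-harmonic, h=-5: θ=350.4° here. β=78.9, B=88.5. -5/2·(1 − cos(π·0.8915)) = -4.8562 → s = 16.1438
radial distance = base radius + s = 31 + 16.1438 = 47.1438

47.1438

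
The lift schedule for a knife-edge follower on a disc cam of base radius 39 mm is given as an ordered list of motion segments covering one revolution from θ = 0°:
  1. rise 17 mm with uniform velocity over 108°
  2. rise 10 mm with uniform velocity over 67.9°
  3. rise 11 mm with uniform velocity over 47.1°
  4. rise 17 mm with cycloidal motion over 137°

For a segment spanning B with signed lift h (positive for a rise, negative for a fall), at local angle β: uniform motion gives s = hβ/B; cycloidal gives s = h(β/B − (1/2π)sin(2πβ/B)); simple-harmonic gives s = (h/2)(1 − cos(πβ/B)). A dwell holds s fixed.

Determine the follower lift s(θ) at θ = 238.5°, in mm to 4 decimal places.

seg 1 [0°–108°] uniform, h=17: full span → s += 17 → s = 17.0000
seg 2 [108°–175.9°] uniform, h=10: full span → s += 10 → s = 27.0000
seg 3 [175.9°–223°] uniform, h=11: full span → s += 11 → s = 38.0000
seg 4 [223°–360°] cycloidal, h=17: θ=238.5° here. β=15.5, B=137. 17·(0.1131 − sin(2π·0.1131)/(2π)) = 0.1579 → s = 38.1579

38.1579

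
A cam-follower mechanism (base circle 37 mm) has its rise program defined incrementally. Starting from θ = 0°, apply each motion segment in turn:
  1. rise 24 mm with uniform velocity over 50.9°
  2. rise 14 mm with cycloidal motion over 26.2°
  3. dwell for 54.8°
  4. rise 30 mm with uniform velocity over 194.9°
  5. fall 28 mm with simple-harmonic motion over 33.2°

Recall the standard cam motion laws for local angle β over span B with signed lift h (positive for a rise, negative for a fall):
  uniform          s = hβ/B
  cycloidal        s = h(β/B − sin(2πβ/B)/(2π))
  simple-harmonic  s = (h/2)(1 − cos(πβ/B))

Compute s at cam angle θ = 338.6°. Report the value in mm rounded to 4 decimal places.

seg 1 [0°–50.9°] uniform, h=24: full span → s += 24 → s = 24.0000
seg 2 [50.9°–77.1°] cycloidal, h=14: full span → s += 14 → s = 38.0000
seg 3 [77.1°–131.9°] dwell: s stays 38.0000
seg 4 [131.9°–326.8°] uniform, h=30: full span → s += 30 → s = 68.0000
seg 5 [326.8°–360°] simple-harmonic, h=-28: θ=338.6° here. β=11.8, B=33.2. -28/2·(1 − cos(π·0.3554)) = -7.8575 → s = 60.1425

60.1425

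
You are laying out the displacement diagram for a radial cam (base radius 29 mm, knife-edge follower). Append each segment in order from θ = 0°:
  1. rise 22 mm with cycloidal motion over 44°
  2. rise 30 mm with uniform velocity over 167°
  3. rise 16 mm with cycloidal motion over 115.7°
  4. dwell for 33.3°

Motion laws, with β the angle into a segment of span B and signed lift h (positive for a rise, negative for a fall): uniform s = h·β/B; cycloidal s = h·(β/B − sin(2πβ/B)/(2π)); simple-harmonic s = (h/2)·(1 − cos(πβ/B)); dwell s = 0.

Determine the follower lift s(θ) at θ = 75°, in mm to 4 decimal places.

seg 1 [0°–44°] cycloidal, h=22: full span → s += 22 → s = 22.0000
seg 2 [44°–211°] uniform, h=30: θ=75° here. β=31, B=167. 30·31/167 = 5.5689 → s = 27.5689

27.5689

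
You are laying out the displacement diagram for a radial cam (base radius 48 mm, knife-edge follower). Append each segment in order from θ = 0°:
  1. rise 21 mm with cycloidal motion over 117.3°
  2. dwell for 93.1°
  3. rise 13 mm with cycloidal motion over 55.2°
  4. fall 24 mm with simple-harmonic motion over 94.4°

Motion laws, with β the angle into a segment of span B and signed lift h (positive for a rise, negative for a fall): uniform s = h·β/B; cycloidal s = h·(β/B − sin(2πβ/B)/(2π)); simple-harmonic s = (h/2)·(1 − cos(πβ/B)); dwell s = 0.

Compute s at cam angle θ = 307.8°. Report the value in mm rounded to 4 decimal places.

seg 1 [0°–117.3°] cycloidal, h=21: full span → s += 21 → s = 21.0000
seg 2 [117.3°–210.4°] dwell: s stays 21.0000
seg 3 [210.4°–265.6°] cycloidal, h=13: full span → s += 13 → s = 34.0000
seg 4 [265.6°–360°] simple-harmonic, h=-24: θ=307.8° here. β=42.2, B=94.4. -24/2·(1 − cos(π·0.4470)) = -10.0124 → s = 23.9876

23.9876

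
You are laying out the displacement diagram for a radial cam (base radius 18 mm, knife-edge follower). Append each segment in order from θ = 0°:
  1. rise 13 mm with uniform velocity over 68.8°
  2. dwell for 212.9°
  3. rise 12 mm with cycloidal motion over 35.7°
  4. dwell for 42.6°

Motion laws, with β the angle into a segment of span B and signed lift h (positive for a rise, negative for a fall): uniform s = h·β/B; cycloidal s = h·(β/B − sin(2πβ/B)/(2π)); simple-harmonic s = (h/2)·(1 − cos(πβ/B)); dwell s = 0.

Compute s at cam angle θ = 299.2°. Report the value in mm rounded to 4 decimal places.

seg 1 [0°–68.8°] uniform, h=13: full span → s += 13 → s = 13.0000
seg 2 [68.8°–281.7°] dwell: s stays 13.0000
seg 3 [281.7°–317.4°] cycloidal, h=12: θ=299.2° here. β=17.5, B=35.7. 12·(0.4902 − sin(2π·0.4902)/(2π)) = 5.7648 → s = 18.7648

18.7648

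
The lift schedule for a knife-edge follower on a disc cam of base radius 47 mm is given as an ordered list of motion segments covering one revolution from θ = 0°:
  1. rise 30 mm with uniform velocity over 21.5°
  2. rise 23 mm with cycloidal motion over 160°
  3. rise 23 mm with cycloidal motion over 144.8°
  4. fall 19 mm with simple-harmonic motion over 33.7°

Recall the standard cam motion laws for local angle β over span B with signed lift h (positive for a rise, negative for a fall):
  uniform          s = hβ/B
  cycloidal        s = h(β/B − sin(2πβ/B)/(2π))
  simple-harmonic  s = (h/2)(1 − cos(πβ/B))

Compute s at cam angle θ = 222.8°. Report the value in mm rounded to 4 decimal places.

seg 1 [0°–21.5°] uniform, h=30: full span → s += 30 → s = 30.0000
seg 2 [21.5°–181.5°] cycloidal, h=23: full span → s += 23 → s = 53.0000
seg 3 [181.5°–326.3°] cycloidal, h=23: θ=222.8° here. β=41.3, B=144.8. 23·(0.2852 − sin(2π·0.2852)/(2π)) = 2.9888 → s = 55.9888

55.9888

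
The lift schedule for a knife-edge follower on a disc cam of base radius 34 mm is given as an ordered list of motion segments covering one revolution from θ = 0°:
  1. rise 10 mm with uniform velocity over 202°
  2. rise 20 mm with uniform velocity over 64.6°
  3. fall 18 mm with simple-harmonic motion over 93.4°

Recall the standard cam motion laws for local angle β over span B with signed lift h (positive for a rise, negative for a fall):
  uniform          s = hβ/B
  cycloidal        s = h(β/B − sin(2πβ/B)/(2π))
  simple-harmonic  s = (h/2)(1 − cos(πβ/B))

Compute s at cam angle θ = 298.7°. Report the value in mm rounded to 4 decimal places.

seg 1 [0°–202°] uniform, h=10: full span → s += 10 → s = 10.0000
seg 2 [202°–266.6°] uniform, h=20: full span → s += 20 → s = 30.0000
seg 3 [266.6°–360°] simple-harmonic, h=-18: θ=298.7° here. β=32.1, B=93.4. -18/2·(1 − cos(π·0.3437)) = -4.7558 → s = 25.2442

25.2442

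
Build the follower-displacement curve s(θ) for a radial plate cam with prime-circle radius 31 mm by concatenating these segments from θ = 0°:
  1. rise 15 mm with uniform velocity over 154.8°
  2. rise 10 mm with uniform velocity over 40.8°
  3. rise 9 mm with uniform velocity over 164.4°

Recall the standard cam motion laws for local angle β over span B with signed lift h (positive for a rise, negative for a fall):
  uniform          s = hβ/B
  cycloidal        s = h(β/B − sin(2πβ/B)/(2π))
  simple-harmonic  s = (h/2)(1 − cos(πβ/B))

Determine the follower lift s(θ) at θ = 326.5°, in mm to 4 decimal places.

seg 1 [0°–154.8°] uniform, h=15: full span → s += 15 → s = 15.0000
seg 2 [154.8°–195.6°] uniform, h=10: full span → s += 10 → s = 25.0000
seg 3 [195.6°–360°] uniform, h=9: θ=326.5° here. β=130.9, B=164.4. 9·130.9/164.4 = 7.1661 → s = 32.1661

32.1661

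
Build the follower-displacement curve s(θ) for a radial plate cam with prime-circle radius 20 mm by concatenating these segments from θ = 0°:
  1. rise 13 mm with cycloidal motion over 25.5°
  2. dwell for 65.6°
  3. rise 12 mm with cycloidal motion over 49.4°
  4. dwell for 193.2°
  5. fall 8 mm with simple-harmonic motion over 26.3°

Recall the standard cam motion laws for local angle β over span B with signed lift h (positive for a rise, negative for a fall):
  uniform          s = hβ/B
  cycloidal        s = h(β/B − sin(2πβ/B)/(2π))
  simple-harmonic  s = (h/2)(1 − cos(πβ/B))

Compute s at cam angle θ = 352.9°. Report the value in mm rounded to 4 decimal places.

seg 1 [0°–25.5°] cycloidal, h=13: full span → s += 13 → s = 13.0000
seg 2 [25.5°–91.1°] dwell: s stays 13.0000
seg 3 [91.1°–140.5°] cycloidal, h=12: full span → s += 12 → s = 25.0000
seg 4 [140.5°–333.7°] dwell: s stays 25.0000
seg 5 [333.7°–360°] simple-harmonic, h=-8: θ=352.9° here. β=19.2, B=26.3. -8/2·(1 − cos(π·0.7300)) = -6.6456 → s = 18.3544

18.3544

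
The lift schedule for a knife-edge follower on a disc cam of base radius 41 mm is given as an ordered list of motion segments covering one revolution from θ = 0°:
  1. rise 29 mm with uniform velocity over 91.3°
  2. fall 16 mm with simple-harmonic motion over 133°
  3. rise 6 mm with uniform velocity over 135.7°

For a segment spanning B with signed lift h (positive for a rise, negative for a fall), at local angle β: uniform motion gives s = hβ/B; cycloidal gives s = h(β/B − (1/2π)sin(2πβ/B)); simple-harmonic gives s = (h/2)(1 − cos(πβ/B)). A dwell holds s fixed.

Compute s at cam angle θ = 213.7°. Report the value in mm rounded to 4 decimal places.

seg 1 [0°–91.3°] uniform, h=29: full span → s += 29 → s = 29.0000
seg 2 [91.3°–224.3°] simple-harmonic, h=-16: θ=213.7° here. β=122.4, B=133. -16/2·(1 − cos(π·0.9203)) = -15.7505 → s = 13.2495

13.2495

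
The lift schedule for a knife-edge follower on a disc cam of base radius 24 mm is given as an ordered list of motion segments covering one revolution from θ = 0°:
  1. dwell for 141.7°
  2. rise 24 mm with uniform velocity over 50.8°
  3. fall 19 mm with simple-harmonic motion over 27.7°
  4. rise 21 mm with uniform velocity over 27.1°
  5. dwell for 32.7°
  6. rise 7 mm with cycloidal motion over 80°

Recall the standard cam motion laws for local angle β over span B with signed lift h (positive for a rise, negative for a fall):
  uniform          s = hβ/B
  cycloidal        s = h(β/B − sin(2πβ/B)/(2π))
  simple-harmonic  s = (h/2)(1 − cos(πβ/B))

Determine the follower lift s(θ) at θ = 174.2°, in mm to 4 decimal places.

seg 1 [0°–141.7°] dwell: s stays 0.0000
seg 2 [141.7°–192.5°] uniform, h=24: θ=174.2° here. β=32.5, B=50.8. 24·32.5/50.8 = 15.3543 → s = 15.3543

15.3543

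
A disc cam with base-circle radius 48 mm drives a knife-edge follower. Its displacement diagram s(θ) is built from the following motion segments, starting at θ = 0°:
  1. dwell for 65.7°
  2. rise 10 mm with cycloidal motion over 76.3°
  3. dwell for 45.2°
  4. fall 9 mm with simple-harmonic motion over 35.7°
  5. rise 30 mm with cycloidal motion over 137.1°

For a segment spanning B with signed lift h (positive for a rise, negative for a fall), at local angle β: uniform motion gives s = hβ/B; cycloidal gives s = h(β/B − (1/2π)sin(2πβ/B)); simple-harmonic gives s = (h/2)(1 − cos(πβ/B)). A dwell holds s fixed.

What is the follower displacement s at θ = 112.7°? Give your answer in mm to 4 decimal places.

seg 1 [0°–65.7°] dwell: s stays 0.0000
seg 2 [65.7°–142°] cycloidal, h=10: θ=112.7° here. β=47, B=76.3. 10·(0.6160 − sin(2π·0.6160)/(2π)) = 7.2198 → s = 7.2198

7.2198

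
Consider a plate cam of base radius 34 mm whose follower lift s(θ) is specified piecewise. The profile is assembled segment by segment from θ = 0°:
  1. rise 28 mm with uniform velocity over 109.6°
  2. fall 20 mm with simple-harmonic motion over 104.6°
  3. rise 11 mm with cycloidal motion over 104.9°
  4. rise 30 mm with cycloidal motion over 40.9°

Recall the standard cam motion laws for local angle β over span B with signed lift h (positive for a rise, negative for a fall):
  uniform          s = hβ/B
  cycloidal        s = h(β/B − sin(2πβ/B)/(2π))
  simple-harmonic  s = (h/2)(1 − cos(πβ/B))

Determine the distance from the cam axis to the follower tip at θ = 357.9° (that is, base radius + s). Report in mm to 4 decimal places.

seg 1 [0°–109.6°] uniform, h=28: full span → s += 28 → s = 28.0000
seg 2 [109.6°–214.2°] simple-harmonic, h=-20: full span → s += -20 → s = 8.0000
seg 3 [214.2°–319.1°] cycloidal, h=11: full span → s += 11 → s = 19.0000
seg 4 [319.1°–360°] cycloidal, h=30: θ=357.9° here. β=38.8, B=40.9. 30·(0.9487 − sin(2π·0.9487)/(2π)) = 29.9734 → s = 48.9734
radial distance = base radius + s = 34 + 48.9734 = 82.9734

82.9734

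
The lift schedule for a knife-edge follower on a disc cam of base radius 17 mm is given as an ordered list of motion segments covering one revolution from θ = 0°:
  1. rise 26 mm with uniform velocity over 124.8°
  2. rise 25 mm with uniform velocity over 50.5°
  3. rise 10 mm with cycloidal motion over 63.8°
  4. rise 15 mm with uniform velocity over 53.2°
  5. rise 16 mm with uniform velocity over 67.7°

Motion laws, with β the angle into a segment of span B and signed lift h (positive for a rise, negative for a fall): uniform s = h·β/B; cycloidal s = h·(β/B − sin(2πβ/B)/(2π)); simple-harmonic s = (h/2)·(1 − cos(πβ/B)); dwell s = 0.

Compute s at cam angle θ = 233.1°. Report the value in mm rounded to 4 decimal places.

seg 1 [0°–124.8°] uniform, h=26: full span → s += 26 → s = 26.0000
seg 2 [124.8°–175.3°] uniform, h=25: full span → s += 25 → s = 51.0000
seg 3 [175.3°–239.1°] cycloidal, h=10: θ=233.1° here. β=57.8, B=63.8. 10·(0.9060 − sin(2π·0.9060)/(2π)) = 9.9462 → s = 60.9462

60.9462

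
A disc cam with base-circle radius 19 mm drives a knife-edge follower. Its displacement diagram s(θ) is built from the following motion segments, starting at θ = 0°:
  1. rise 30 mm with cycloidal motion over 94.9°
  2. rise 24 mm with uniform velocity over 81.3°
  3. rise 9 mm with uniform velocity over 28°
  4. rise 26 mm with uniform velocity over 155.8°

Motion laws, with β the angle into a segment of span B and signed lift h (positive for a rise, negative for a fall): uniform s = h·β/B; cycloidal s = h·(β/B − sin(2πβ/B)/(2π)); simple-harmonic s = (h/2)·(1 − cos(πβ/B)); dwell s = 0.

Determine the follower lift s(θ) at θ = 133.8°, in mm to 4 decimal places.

seg 1 [0°–94.9°] cycloidal, h=30: full span → s += 30 → s = 30.0000
seg 2 [94.9°–176.2°] uniform, h=24: θ=133.8° here. β=38.9, B=81.3. 24·38.9/81.3 = 11.4834 → s = 41.4834

41.4834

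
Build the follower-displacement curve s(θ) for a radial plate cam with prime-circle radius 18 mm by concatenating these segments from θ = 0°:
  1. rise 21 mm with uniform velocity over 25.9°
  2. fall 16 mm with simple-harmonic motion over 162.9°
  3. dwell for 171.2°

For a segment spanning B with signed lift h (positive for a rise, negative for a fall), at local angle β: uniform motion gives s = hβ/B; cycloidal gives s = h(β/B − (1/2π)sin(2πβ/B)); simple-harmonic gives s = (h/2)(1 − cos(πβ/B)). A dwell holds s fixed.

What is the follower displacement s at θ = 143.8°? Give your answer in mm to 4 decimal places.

seg 1 [0°–25.9°] uniform, h=21: full span → s += 21 → s = 21.0000
seg 2 [25.9°–188.8°] simple-harmonic, h=-16: θ=143.8° here. β=117.9, B=162.9. -16/2·(1 − cos(π·0.7238)) = -13.1718 → s = 7.8282

7.8282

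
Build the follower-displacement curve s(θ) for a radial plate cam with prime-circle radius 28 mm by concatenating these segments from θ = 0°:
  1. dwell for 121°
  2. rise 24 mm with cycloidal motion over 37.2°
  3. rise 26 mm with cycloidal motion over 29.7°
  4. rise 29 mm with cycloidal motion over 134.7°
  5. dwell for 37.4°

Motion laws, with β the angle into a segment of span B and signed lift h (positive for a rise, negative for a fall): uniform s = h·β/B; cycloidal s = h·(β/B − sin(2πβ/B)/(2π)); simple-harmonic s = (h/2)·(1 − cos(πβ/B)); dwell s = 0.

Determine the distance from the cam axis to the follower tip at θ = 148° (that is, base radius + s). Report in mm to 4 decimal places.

seg 1 [0°–121°] dwell: s stays 0.0000
seg 2 [121°–158.2°] cycloidal, h=24: θ=148° here. β=27, B=37.2. 24·(0.7258 − sin(2π·0.7258)/(2π)) = 21.1950 → s = 21.1950
radial distance = base radius + s = 28 + 21.1950 = 49.1950

49.1950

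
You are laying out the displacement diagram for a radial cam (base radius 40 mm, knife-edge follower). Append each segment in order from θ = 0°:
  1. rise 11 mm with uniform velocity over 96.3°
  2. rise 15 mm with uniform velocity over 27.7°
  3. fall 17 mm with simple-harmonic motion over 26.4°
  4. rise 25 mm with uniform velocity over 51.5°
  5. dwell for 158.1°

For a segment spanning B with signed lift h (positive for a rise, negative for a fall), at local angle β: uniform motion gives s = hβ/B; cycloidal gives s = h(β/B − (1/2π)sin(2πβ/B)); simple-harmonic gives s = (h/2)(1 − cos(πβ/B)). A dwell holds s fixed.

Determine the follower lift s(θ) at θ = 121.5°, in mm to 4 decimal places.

seg 1 [0°–96.3°] uniform, h=11: full span → s += 11 → s = 11.0000
seg 2 [96.3°–124°] uniform, h=15: θ=121.5° here. β=25.2, B=27.7. 15·25.2/27.7 = 13.6462 → s = 24.6462

24.6462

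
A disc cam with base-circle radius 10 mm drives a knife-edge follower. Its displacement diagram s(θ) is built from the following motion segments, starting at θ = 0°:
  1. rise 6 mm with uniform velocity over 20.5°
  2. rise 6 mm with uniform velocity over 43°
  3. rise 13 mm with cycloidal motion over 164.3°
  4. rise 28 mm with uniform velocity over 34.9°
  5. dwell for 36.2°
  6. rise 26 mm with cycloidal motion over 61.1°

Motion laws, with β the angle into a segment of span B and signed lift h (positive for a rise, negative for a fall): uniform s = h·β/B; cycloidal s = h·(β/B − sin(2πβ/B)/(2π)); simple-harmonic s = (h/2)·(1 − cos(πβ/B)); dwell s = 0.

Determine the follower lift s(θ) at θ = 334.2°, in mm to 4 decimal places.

seg 1 [0°–20.5°] uniform, h=6: full span → s += 6 → s = 6.0000
seg 2 [20.5°–63.5°] uniform, h=6: full span → s += 6 → s = 12.0000
seg 3 [63.5°–227.8°] cycloidal, h=13: full span → s += 13 → s = 25.0000
seg 4 [227.8°–262.7°] uniform, h=28: full span → s += 28 → s = 53.0000
seg 5 [262.7°–298.9°] dwell: s stays 53.0000
seg 6 [298.9°–360°] cycloidal, h=26: θ=334.2° here. β=35.3, B=61.1. 26·(0.5777 − sin(2π·0.5777)/(2π)) = 16.9631 → s = 69.9631

69.9631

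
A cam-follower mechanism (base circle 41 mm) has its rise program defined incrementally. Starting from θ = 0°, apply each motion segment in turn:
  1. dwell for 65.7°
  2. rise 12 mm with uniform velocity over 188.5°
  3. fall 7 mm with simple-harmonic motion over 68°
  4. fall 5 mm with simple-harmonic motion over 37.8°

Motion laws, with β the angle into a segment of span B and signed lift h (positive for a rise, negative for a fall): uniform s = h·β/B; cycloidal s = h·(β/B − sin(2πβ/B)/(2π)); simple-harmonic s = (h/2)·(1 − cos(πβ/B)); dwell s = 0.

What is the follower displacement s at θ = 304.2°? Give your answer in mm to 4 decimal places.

seg 1 [0°–65.7°] dwell: s stays 0.0000
seg 2 [65.7°–254.2°] uniform, h=12: full span → s += 12 → s = 12.0000
seg 3 [254.2°–322.2°] simple-harmonic, h=-7: θ=304.2° here. β=50, B=68. -7/2·(1 − cos(π·0.7353)) = -5.8579 → s = 6.1421

6.1421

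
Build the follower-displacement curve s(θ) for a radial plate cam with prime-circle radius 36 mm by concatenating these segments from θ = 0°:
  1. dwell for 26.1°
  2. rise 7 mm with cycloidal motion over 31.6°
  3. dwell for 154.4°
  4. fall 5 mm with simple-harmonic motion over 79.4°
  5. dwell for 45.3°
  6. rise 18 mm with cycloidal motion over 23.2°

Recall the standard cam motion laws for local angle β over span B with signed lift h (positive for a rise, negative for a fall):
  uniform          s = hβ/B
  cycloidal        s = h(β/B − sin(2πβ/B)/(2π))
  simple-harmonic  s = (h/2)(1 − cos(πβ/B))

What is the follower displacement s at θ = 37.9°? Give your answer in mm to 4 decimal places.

seg 1 [0°–26.1°] dwell: s stays 0.0000
seg 2 [26.1°–57.7°] cycloidal, h=7: θ=37.9° here. β=11.8, B=31.6. 7·(0.3734 − sin(2π·0.3734)/(2π)) = 1.8184 → s = 1.8184

1.8184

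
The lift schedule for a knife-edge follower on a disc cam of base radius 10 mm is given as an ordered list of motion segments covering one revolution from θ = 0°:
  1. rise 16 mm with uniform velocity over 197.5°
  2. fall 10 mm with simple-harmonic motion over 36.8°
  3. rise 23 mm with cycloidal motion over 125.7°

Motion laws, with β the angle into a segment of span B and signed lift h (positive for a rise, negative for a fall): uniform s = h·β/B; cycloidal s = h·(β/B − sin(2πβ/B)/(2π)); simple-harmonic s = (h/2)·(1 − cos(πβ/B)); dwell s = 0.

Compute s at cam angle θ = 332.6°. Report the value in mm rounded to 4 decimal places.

seg 1 [0°–197.5°] uniform, h=16: full span → s += 16 → s = 16.0000
seg 2 [197.5°–234.3°] simple-harmonic, h=-10: full span → s += -10 → s = 6.0000
seg 3 [234.3°–360°] cycloidal, h=23: θ=332.6° here. β=98.3, B=125.7. 23·(0.7820 − sin(2π·0.7820)/(2π)) = 21.5732 → s = 27.5732

27.5732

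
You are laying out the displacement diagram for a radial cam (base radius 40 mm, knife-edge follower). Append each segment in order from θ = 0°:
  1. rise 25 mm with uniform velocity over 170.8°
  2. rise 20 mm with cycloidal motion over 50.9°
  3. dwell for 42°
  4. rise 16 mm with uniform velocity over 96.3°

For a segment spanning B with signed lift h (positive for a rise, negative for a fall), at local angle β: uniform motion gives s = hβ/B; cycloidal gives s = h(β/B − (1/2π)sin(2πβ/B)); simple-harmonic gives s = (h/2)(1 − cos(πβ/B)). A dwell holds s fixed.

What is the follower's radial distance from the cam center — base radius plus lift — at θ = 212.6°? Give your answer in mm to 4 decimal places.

seg 1 [0°–170.8°] uniform, h=25: full span → s += 25 → s = 25.0000
seg 2 [170.8°–221.7°] cycloidal, h=20: θ=212.6° here. β=41.8, B=50.9. 20·(0.8212 − sin(2π·0.8212)/(2π)) = 19.2941 → s = 44.2941
radial distance = base radius + s = 40 + 44.2941 = 84.2941

84.2941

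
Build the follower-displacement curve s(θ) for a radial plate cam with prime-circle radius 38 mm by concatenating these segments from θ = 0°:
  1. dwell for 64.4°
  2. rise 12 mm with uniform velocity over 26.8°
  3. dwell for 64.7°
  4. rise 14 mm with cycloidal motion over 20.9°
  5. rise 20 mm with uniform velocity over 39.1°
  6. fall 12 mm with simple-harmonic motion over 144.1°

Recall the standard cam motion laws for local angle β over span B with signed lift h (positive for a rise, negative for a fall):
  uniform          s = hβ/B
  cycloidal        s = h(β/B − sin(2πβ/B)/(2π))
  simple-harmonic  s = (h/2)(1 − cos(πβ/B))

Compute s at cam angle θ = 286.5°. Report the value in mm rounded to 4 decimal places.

seg 1 [0°–64.4°] dwell: s stays 0.0000
seg 2 [64.4°–91.2°] uniform, h=12: full span → s += 12 → s = 12.0000
seg 3 [91.2°–155.9°] dwell: s stays 12.0000
seg 4 [155.9°–176.8°] cycloidal, h=14: full span → s += 14 → s = 26.0000
seg 5 [176.8°–215.9°] uniform, h=20: full span → s += 20 → s = 46.0000
seg 6 [215.9°–360°] simple-harmonic, h=-12: θ=286.5° here. β=70.6, B=144.1. -12/2·(1 − cos(π·0.4899)) = -5.8104 → s = 40.1896

40.1896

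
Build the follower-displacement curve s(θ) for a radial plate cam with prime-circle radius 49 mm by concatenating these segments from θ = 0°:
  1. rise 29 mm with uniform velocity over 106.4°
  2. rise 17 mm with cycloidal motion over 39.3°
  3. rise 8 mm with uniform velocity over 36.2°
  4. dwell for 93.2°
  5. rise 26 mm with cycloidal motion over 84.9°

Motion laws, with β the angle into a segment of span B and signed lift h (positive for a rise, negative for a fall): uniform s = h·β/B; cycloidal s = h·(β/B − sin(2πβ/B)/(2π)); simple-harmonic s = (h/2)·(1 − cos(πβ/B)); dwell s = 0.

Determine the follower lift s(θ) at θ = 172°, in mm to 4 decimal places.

seg 1 [0°–106.4°] uniform, h=29: full span → s += 29 → s = 29.0000
seg 2 [106.4°–145.7°] cycloidal, h=17: full span → s += 17 → s = 46.0000
seg 3 [145.7°–181.9°] uniform, h=8: θ=172° here. β=26.3, B=36.2. 8·26.3/36.2 = 5.8122 → s = 51.8122

51.8122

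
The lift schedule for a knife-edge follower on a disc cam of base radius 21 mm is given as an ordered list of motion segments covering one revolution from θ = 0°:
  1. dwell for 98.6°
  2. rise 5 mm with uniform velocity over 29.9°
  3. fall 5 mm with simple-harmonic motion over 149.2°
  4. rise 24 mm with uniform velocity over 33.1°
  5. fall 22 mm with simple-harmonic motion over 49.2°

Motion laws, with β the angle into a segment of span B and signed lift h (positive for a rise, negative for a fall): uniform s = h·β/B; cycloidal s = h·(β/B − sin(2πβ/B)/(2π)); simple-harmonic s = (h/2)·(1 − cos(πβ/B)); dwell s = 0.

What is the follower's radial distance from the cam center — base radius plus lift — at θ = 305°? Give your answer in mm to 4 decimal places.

seg 1 [0°–98.6°] dwell: s stays 0.0000
seg 2 [98.6°–128.5°] uniform, h=5: full span → s += 5 → s = 5.0000
seg 3 [128.5°–277.7°] simple-harmonic, h=-5: full span → s += -5 → s = 0.0000
seg 4 [277.7°–310.8°] uniform, h=24: θ=305° here. β=27.3, B=33.1. 24·27.3/33.1 = 19.7946 → s = 19.7946
radial distance = base radius + s = 21 + 19.7946 = 40.7946

40.7946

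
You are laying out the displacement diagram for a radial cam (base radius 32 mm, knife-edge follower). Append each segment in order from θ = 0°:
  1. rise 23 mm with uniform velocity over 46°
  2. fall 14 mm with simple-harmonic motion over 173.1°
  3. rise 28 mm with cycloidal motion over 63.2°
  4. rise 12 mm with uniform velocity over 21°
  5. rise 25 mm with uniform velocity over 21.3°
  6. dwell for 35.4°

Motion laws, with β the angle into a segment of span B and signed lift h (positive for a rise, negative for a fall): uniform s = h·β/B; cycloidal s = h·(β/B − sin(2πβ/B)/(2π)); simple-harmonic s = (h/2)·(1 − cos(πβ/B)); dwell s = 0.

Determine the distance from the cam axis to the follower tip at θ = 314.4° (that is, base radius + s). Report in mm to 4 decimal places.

seg 1 [0°–46°] uniform, h=23: full span → s += 23 → s = 23.0000
seg 2 [46°–219.1°] simple-harmonic, h=-14: full span → s += -14 → s = 9.0000
seg 3 [219.1°–282.3°] cycloidal, h=28: full span → s += 28 → s = 37.0000
seg 4 [282.3°–303.3°] uniform, h=12: full span → s += 12 → s = 49.0000
seg 5 [303.3°–324.6°] uniform, h=25: θ=314.4° here. β=11.1, B=21.3. 25·11.1/21.3 = 13.0282 → s = 62.0282
radial distance = base radius + s = 32 + 62.0282 = 94.0282

94.0282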